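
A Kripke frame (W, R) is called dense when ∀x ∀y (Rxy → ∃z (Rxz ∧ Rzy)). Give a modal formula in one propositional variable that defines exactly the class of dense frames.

This is density; the standard corresponding axiom is C4: □□ψ → □ψ.

□□ψ → □ψ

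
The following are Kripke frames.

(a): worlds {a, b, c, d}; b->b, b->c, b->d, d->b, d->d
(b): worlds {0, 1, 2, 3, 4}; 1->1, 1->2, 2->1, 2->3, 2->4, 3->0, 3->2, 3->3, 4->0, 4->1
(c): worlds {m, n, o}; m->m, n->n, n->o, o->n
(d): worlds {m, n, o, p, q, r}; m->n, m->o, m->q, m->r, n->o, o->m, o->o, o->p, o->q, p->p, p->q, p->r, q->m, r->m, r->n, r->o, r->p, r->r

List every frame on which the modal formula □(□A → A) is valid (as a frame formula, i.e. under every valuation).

none

This is the axiom for shift-reflexivity; its first-order frame correspondent is ∀x ∀y (Rxy → Ryy).
(a): fails — Rbc but not Rcc.
(b): fails — R32 but not R22.
(c): fails — Rno but not Roo.
(d): fails — Rom but not Rmm.
Valid on no frame.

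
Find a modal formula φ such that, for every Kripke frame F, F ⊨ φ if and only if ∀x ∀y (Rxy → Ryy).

□(□q → q)

A defining formula is □(□q → q) (the T□ axiom).
Suppose □(□q→q) is valid. Take Rxy and set V(q)={w : Ryw}. Then at y, □q holds; since □(□q→q) at x, □q→q at y, so q at y, i.e. Ryy.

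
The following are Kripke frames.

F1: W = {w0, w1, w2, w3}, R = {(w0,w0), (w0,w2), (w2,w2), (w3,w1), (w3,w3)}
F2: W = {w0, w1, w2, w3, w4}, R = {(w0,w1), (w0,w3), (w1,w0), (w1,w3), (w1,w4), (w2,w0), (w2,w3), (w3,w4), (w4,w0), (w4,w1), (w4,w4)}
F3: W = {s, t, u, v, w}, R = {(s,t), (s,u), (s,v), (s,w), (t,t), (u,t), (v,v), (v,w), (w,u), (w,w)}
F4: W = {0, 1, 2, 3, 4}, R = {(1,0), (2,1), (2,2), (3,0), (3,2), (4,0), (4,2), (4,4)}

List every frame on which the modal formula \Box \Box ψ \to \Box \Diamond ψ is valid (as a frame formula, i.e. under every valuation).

The schema corresponds to a generalized confluence (Geach) condition: \forall x \forall z (xRz \to \exists w (x R^2 w \wedge zRw)).
F1: fails — w3Rw1 but no w with w3R²w and w1Rw.
F2: ✓.
F3: ✓.
F4: fails — 1R0 but no w with 1R²w and 0Rw.

F2, F3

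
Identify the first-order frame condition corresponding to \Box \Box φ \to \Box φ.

Suppose □□φ→□φ is valid. Take Rxy and set V(φ)={w : xR²w}. Then □□φ at x, so □φ at x, so φ at y, i.e. ∃z(Rxz∧Rzy).

density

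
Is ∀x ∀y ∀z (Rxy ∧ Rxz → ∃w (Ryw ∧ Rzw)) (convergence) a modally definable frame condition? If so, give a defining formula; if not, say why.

The condition is convergence. A defining modal formula is ◇□q → □◇q.
Suppose ◇□q→□◇q is valid. Take Rxy, Rxz and set V(q)={w : Ryw}. Then □q at y so ◇□q at x, so □◇q at x, so ◇q at z, giving w with Rzw and Ryw.

Yes — defined by ◇□q → □◇q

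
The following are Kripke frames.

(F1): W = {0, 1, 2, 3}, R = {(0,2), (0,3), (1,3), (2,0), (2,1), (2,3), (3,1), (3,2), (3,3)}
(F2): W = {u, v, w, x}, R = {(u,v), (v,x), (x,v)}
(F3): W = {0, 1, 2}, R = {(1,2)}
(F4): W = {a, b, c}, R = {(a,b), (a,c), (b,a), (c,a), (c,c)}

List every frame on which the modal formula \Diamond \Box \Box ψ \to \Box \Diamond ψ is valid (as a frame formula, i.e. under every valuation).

(F1)

Frame correspondent (Sahlqvist): \forall x \forall y \forall z ((xRy \wedge xRz) \to \exists w (y R^2 w \wedge zRw)) — i.e. a generalized confluence (Geach) condition.
(F1): satisfies the condition.
(F2): fails — uRv, uRv but no t with vR²t and vRt.
(F3): fails — 1R2, 1R2 but no w with 2R²w and 2Rw.
(F4): fails — aRb, aRb but no w with bR²w and bRw.
Valid on: (F1).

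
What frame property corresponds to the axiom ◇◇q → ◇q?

This is frame-equivalent to □q → □□q (substitute ¬q for q and contrapose).
Suppose □q→□□q is valid. Take Rxy, Ryz and set V(q)={w : Rxw}. Then □q at x, so □□q at x, so □q at y, so q at z, i.e. Rxz.
The converse is a direct semantic check.
So the correspondent is transitivity.

transitivity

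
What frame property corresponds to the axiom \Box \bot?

emptiness of R

This is the Ver axiom.
Its frame correspondent is emptiness of R — \forall x \forall y \neg Rxy.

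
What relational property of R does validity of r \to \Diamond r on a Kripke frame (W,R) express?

Reflexivity

This schema is equivalent to the T axiom □r → r.
It corresponds to reflexivity: \forall x Rxx.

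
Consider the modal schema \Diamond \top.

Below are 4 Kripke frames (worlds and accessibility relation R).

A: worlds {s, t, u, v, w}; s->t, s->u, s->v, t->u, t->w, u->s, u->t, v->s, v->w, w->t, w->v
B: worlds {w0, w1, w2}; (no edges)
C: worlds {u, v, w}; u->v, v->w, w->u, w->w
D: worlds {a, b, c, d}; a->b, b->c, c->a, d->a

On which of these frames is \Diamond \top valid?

The schema corresponds to seriality: \forall x \exists y Rxy.
A: satisfies the condition.
B: fails — world w0 has no successor.
C: satisfies the condition.
D: satisfies the condition.
Valid on: A, C, D.

A, C, D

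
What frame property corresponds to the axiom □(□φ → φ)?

Shift-reflexivity

Suppose □(□φ→φ) is valid. Take Rxy and set V(φ)={w : Ryw}. Then at y, □φ holds; since □(□φ→φ) at x, □φ→φ at y, so φ at y, i.e. Ryy.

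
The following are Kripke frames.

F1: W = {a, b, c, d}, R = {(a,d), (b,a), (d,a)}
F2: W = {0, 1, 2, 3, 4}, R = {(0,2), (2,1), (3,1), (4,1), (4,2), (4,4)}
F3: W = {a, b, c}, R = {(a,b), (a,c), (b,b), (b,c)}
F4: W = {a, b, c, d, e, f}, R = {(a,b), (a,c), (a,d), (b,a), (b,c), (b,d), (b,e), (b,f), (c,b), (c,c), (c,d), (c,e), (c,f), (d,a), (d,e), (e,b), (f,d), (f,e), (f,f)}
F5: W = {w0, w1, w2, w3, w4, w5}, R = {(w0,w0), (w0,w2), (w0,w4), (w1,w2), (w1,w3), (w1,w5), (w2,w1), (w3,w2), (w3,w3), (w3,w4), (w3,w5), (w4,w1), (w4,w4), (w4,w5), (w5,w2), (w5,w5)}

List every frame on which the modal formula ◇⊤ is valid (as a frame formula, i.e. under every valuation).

Frame correspondent (Sahlqvist): ∀x ∃y Rxy — i.e. seriality.
F1: fails — world c has no successor.
F2: fails — world 1 has no successor.
F3: fails — world c has no successor.
F4: holds.
F5: holds.

F4, F5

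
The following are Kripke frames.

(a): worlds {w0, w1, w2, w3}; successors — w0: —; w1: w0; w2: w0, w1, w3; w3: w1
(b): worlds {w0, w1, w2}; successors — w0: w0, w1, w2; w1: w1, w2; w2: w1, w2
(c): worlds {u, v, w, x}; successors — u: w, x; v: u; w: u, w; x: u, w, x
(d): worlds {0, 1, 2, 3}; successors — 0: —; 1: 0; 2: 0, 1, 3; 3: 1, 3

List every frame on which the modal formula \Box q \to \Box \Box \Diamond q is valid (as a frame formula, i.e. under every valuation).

(b), (c)

The schema corresponds to a generalized confluence (Geach) condition: \forall x \forall z (x R^2 z \to \exists w (xRw \wedge zRw)).
(a): fails — w2R²w0 but no w with w2Rw and w0Rw.
(b): satisfies the condition.
(c): satisfies the condition.
(d): fails — 2R²0 but no w with 2Rw and 0Rw.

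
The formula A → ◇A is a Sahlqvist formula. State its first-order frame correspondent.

This schema is equivalent to the T axiom □A → A.
It corresponds to reflexivity: ∀x Rxx.

reflexivity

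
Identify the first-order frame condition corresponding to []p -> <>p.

Suppose □p→◇p is valid. At any x set V(p)=W. Then □p at x, so ◇p at x, so x has a successor.
The converse is a direct semantic check.
Frame condition: forall x exists y Rxy.

Seriality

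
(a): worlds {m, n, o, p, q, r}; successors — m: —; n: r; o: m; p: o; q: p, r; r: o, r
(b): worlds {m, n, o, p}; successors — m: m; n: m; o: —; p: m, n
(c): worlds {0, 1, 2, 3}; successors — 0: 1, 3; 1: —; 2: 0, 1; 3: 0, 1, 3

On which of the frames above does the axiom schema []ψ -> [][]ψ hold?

(b)

Frame correspondent (Sahlqvist): forall x forall y forall z (Rxy & Ryz -> Rxz) — i.e. transitivity.
(a): fails — Rnr and Rro but not Rno.
(b): condition met.
(c): fails — R20 and R03 but not R23.
Valid on: (b).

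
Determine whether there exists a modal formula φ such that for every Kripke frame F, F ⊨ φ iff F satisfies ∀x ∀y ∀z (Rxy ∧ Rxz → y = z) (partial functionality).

The condition is partial functionality. A defining modal formula is ◇q → □q.
Suppose ◇q→□q is valid. Take Rxy, Rxz and set V(q)={y}. Then ◇q at x, so □q at x, so q at z, i.e. z=y.

Yes, by ◇q → □q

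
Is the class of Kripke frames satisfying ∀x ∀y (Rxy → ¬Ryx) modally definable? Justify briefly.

If a class were modally definable it would be closed under surjective bounded morphisms (Goldblatt–Thomason).
The 3-cycle (worlds w0,w1,w2 with w0→w1→w2→w0) is asymmetric. Mapping every world to a single reflexive point • is a surjective bounded morphism, and the reflexive point is not asymmetric (R•• but asymmetry requires ¬R••).
Hence asymmetry is not modally definable.

Not definable by any modal formula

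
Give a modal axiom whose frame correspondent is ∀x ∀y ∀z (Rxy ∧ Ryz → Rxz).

A defining formula is □r → □□r (the 4 axiom).

□r → □□r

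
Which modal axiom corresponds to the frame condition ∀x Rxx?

This is reflexivity; the standard corresponding axiom is T: □s → s.
Suppose □s→s is valid. At any x set V(s)={w : Rxw}. Then □s holds at x, so s holds at x, i.e. Rxx.

□s → s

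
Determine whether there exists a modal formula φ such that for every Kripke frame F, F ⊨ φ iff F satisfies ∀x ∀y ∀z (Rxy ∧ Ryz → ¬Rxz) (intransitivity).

Not modally definable

If a class were modally definable it would be closed under surjective bounded morphisms (Goldblatt–Thomason).
The 7-cycle (worlds w0,w1,w2,w3,w4,w5,w6 with w0→w1→w2→w3→w4→w5→w6→w0) is intransitive. Mapping every world to a single reflexive point • is a surjective bounded morphism; the reflexive point is not intransitive (R••∧R•• but R••).
Hence intransitivity is not modally definable.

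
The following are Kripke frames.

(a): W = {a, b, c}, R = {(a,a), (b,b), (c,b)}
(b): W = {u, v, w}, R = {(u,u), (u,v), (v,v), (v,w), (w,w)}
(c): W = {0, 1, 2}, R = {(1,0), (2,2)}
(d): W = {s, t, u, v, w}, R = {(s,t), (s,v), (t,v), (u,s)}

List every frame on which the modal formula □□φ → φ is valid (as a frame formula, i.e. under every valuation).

(b)

Frame correspondent (Sahlqvist): ∀x ∃w (xR²w ∧ x = w) — i.e. a generalized confluence (Geach) condition.
(a): fails — at c but no w with cR²w and c=w.
(b): satisfies the condition.
(c): fails — at 0 but no w with 0R²w and 0=w.
(d): fails — at s but no w* with sR²w* and s=w*.
Valid on: (b).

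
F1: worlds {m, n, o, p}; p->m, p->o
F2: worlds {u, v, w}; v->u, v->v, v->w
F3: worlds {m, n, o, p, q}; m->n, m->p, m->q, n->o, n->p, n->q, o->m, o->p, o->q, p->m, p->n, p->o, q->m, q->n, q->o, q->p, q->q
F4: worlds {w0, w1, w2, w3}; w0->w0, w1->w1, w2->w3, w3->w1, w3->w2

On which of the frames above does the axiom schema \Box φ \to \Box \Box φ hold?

F1, F2

Frame correspondent (Sahlqvist): \forall x \forall y \forall z (Rxy \wedge Ryz \to Rxz) — i.e. transitivity.
F1: ✓.
F2: ✓.
F3: fails — Rom and Rmn but not Ron.
F4: fails — Rw3w2 and Rw2w3 but not Rw3w3.
Valid on: F1, F2.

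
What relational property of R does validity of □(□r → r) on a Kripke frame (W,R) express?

Suppose □(□r→r) is valid. Take Rxy and set V(r)={w : Ryw}. Then at y, □r holds; since □(□r→r) at x, □r→r at y, so r at y, i.e. Ryy.

shift-reflexivity: ∀x ∀y (Rxy → Ryy)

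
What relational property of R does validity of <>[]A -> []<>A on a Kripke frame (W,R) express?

Suppose ◇□A→□◇A is valid. Take Rxy, Rxz and set V(A)={w : Ryw}. Then □A at y so ◇□A at x, so □◇A at x, so ◇A at z, giving w with Rzw and Ryw.
Conversely, on a frame with convergence the schema holds at every world under every valuation.
Frame condition: forall x forall y forall z (Rxy & Rxz -> exists w (Ryw & Rzw)).

Convergence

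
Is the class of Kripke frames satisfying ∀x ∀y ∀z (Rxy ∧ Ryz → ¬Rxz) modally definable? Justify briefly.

No

Modal frame validity is preserved under surjective bounded morphisms.
The 3-cycle (worlds s,t,u with s→t→u→s) is intransitive. Mapping every world to a single reflexive point • is a surjective bounded morphism; the reflexive point is not intransitive (R••∧R•• but R••).
So the class is not modally definable.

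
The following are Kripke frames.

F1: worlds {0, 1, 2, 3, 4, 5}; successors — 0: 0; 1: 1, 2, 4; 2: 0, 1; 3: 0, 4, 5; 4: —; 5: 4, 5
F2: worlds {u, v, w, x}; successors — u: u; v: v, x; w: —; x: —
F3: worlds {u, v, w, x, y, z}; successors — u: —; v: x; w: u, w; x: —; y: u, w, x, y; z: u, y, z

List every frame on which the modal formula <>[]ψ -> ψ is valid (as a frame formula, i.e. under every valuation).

The schema corresponds to symmetry: forall x forall y (Rxy -> Ryx).
F1: fails — R34 but not R43.
F2: fails — Rvx but not Rxv.
F3: fails — Ryx but not Rxy.

none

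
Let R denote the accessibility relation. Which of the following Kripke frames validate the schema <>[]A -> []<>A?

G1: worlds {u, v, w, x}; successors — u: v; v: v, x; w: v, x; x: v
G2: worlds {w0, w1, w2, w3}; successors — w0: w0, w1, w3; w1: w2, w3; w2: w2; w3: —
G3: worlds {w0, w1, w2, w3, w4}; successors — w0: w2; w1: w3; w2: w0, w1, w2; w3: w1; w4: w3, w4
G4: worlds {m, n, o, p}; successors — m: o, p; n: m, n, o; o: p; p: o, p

G1

Frame correspondent (Sahlqvist): forall x forall y forall z (Rxy & Rxz -> exists w (Ryw & Rzw)) — i.e. convergence.
G1: satisfies the condition.
G2: fails — Rw0w1 and Rw0w3 but w1 and w3 have no common successor.
G3: fails — Rw2w2 and Rw2w1 but w2 and w1 have no common successor.
G4: fails — Rnn and Rno but n and o have no common successor.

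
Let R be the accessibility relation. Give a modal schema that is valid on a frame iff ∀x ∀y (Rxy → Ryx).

r → □◇r

The condition is symmetry. The B schema r → □◇r defines it.
Suppose r→□◇r is valid. Take Rxy and set V(r)={x}. Then r at x, so □◇r at x, so ◇r at y, so some z with Ryz has r; z=x, i.e. Ryx.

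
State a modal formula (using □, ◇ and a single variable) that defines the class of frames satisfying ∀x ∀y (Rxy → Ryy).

This is shift-reflexivity; the standard corresponding axiom is T□: □(□s → s).

□(□s → s)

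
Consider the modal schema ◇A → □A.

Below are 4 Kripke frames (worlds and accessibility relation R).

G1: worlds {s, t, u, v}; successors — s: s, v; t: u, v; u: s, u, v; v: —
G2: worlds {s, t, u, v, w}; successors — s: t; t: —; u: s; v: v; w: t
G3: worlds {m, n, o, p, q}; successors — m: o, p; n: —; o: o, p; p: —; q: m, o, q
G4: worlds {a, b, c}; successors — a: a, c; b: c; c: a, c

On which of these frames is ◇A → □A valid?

The schema corresponds to partial functionality: ∀x ∀y ∀z (Rxy ∧ Rxz → y = z).
G1: fails — s sees both s and v.
G2: condition met.
G3: fails — m sees both o and p.
G4: fails — a sees both a and c.

G2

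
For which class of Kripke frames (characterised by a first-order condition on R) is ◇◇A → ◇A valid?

Replacing A by ¬A and contraposing gives the equivalent schema □A → □□A.
Suppose □A→□□A is valid. Take Rxy, Ryz and set V(A)={w : Rxw}. Then □A at x, so □□A at x, so □A at y, so A at z, i.e. Rxz.
The converse is a direct semantic check.
Frame condition: ∀x ∀y ∀z (Rxy ∧ Ryz → Rxz).

transitivity: ∀x ∀y ∀z (Rxy ∧ Ryz → Rxz)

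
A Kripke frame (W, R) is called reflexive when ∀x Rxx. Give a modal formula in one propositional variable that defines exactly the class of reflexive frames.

A defining formula is □ψ → ψ (the T axiom).
Suppose □ψ→ψ is valid. At any x set V(ψ)={w : Rxw}. Then □ψ holds at x, so ψ holds at x, i.e. Rxx.

□ψ → ψ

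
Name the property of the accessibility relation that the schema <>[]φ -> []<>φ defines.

convergence: forall x forall y forall z (Rxy & Rxz -> exists w (Ryw & Rzw))

This schema is the .2 axiom.
It corresponds to convergence: forall x forall y forall z (Rxy & Rxz -> exists w (Ryw & Rzw)).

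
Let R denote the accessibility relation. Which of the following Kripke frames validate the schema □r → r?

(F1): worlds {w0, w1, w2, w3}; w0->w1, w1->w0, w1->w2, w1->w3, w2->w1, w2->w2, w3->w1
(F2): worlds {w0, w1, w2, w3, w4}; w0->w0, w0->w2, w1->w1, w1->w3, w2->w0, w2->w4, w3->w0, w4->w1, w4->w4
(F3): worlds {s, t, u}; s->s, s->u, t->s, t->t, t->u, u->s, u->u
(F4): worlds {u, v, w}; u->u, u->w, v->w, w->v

Frame correspondent (Sahlqvist): ∀x Rxx — i.e. reflexivity.
(F1): fails — world w0 does not see itself.
(F2): fails — world w2 does not see itself.
(F3): ✓.
(F4): fails — world v does not see itself.
Valid on: (F3).

(F3)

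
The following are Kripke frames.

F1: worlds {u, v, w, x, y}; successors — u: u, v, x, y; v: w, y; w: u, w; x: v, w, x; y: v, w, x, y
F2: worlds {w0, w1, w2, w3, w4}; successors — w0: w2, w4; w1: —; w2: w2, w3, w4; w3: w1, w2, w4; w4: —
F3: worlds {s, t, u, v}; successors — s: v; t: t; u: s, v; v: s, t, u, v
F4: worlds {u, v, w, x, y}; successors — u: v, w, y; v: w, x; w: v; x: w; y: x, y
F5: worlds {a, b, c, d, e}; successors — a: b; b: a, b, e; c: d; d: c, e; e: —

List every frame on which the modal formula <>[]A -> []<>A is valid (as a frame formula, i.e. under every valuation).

The schema corresponds to convergence: forall x forall y forall z (Rxy & Rxz -> exists w (Ryw & Rzw)).
F1: condition met.
F2: fails — Rw0w4 and Rw0w4 but w4 and w4 have no common successor.
F3: fails — Rvt and Rvu but t and u have no common successor.
F4: fails — Ruv and Ruw but v and w have no common successor.
F5: fails — Rbb and Rbe but b and e have no common successor.
Valid on: F1.

F1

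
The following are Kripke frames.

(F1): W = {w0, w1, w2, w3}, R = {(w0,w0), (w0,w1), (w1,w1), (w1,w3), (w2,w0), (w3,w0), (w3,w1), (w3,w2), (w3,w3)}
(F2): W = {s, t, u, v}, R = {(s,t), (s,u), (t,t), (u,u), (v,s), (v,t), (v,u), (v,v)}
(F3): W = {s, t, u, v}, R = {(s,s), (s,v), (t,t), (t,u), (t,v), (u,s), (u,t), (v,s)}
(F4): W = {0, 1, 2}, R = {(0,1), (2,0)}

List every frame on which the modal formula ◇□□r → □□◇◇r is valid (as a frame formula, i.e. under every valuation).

Frame correspondent (Sahlqvist): ∀x ∀y ∀z ((xRy ∧ xR²z) → ∃w (yR²w ∧ zR²w)) — i.e. a generalized confluence (Geach) condition.
(F1): satisfies the condition.
(F2): fails — sRt, sR²u but no w with tR²w and uR²w.
(F3): satisfies the condition.
(F4): fails — 2R0, 2R²1 but no w with 0R²w and 1R²w.
Valid on: (F1), (F3).

(F1), (F3)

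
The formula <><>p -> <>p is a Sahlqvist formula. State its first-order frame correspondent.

transitivity: forall x forall y forall z (Rxy & Ryz -> Rxz)

This schema is equivalent to the 4 axiom □p → □□p.
It corresponds to transitivity: forall x forall y forall z (Rxy & Ryz -> Rxz).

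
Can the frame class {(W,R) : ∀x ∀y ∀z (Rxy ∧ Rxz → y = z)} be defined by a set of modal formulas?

This is a Sahlqvist condition; the CD axiom ◇r → □r defines it.
Suppose ◇r→□r is valid. Take Rxy, Rxz and set V(r)={y}. Then ◇r at x, so □r at x, so r at z, i.e. z=y.

Definable; ◇r → □r defines it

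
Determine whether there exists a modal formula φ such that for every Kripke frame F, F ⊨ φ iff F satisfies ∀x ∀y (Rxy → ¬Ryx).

No — not modally definable

Modal frame validity is preserved under surjective bounded morphisms.
The 4-cycle (worlds 0,1,2,3 with 0→1→2→3→0) is asymmetric. Mapping every world to a single reflexive point • is a surjective bounded morphism, and the reflexive point is not asymmetric (R•• but asymmetry requires ¬R••).
So no modal formula (or set of formulas) defines exactly the asymmetric frames.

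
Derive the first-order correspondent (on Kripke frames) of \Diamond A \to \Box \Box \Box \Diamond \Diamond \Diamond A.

This is a Sahlqvist (Geach-type) schema ◇^1□^0A → □^3◇^3A.
Minimal-valuation argument: fix x; take any y with xR^1y and any z with xR^3z. Set V(A) to the set of worlds R-reachable from y in exactly 0 steps. Then □^0A holds at y, so the antecedent holds at x; validity forces ◇^3A at z, giving a w with zR^3w and yR^0w.
First-order correspondent: \forall x \forall y \forall z ((xRy \wedge x R^3 z) \to \exists w (y = w \wedge z R^3 w)).

\forall x \forall y \forall z ((xRy \wedge x R^3 z) \to \exists w (y = w \wedge z R^3 w))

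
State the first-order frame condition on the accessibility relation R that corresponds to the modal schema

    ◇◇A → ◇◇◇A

∀x ∀y (xR²y → ∃w (y = w ∧ xR³w))

This is a Sahlqvist (Geach-type) schema ◇^2□^0A → □^0◇^3A.
Minimal-valuation argument: fix x; take any y with xR^2y and any z with xR^0z. Set V(A) to the set of worlds R-reachable from y in exactly 0 steps. Then □^0A holds at y, so the antecedent holds at x; validity forces ◇^3A at z, giving a w with zR^3w and yR^0w.
First-order correspondent: ∀x ∀y (xR²y → ∃w (y = w ∧ xR³w)).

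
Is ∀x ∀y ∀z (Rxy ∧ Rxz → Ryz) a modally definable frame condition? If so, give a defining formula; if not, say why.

Definable; ◇p → □◇p defines it

The condition is the Euclidean property. A defining modal formula is ◇p → □◇p.
Suppose ◇p→□◇p is valid. Take Rxy, Rxz and set V(p)={y}. Then ◇p at x, so □◇p at x, so ◇p at z, so some w with Rzw has p; w=y, i.e. Rzy. By symmetry of the argument, Ryz.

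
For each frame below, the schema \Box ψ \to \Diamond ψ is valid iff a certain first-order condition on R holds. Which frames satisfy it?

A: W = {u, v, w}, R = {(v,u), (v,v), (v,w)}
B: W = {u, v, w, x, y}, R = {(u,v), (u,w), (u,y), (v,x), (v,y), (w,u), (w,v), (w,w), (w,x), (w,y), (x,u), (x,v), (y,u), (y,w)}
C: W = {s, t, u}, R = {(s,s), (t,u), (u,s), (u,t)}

Frame correspondent (Sahlqvist): \forall x \exists y Rxy — i.e. seriality.
A: fails — world u has no successor.
B: condition met.
C: condition met.
Valid on: B, C.

B, C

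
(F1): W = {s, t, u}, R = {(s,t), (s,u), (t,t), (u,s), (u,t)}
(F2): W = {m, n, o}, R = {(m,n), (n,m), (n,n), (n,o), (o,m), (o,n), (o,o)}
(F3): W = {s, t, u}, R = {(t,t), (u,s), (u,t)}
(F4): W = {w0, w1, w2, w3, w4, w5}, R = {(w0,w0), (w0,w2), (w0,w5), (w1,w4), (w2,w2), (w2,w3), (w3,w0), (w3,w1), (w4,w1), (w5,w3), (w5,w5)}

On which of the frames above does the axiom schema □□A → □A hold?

(F2)

The schema corresponds to density: ∀x ∀y (Rxy → ∃z (Rxz ∧ Rzy)).
(F1): fails — Rus but no z with Ruz and Rzs.
(F2): ✓.
(F3): fails — Rus but no z with Ruz and Rzs.
(F4): fails — Rw3w1 but no z with Rw3z and Rzw1.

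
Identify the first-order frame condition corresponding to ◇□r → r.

This schema is equivalent to the B axiom r → □◇r.
Its frame correspondent is symmetry — ∀x ∀y (Rxy → Ryx).

Symmetry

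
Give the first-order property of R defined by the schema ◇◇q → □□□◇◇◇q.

This is a Sahlqvist (Geach-type) schema ◇^2□^0q → □^3◇^3q.
First-order correspondent: ∀x ∀y ∀z ((xR²y ∧ xR³z) → ∃w (y = w ∧ zR³w)).

∀x ∀y ∀z ((xR²y ∧ xR³z) → ∃w (y = w ∧ zR³w))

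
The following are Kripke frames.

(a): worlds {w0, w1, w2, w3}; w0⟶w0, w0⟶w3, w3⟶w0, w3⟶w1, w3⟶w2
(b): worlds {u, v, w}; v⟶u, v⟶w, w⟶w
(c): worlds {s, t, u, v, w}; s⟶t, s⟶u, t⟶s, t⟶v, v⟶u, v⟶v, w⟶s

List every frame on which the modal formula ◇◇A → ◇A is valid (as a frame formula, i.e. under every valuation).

This is the axiom for transitivity; its first-order frame correspondent is ∀x ∀y ∀z (Rxy ∧ Ryz → Rxz).
(a): fails — Rw3w0 and Rw0w3 but not Rw3w3.
(b): holds.
(c): fails — Rtv and Rvu but not Rtu.
Valid on: (b).

(b)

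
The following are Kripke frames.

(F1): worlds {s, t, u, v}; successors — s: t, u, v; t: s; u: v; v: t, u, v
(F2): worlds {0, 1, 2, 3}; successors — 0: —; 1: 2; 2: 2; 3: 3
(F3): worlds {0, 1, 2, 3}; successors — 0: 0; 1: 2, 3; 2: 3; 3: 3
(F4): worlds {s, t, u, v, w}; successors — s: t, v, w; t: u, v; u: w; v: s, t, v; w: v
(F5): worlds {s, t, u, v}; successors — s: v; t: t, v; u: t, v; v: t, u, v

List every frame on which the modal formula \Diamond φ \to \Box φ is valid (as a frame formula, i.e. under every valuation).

(F2)

This is the axiom for partial functionality; its first-order frame correspondent is \forall x \forall y \forall z (Rxy \wedge Rxz \to y = z).
(F1): fails — s sees both t and u.
(F2): ✓.
(F3): fails — 1 sees both 2 and 3.
(F4): fails — s sees both t and v.
(F5): fails — t sees both t and v.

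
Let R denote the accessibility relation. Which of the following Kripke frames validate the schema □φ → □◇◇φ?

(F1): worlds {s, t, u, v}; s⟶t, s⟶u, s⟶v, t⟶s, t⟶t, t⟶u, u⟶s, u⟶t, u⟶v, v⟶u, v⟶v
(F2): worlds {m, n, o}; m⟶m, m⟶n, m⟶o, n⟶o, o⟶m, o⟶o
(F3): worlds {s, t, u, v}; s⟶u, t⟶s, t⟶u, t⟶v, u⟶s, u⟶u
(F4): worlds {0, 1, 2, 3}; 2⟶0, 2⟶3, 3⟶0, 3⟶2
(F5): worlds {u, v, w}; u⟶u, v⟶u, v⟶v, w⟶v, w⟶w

(F1), (F2), (F5)

Frame correspondent (Sahlqvist): ∀x ∀z (xRz → ∃w (xRw ∧ zR²w)) — i.e. a generalized confluence (Geach) condition.
(F1): condition met.
(F2): condition met.
(F3): fails — tRv but no w with tRw and vR²w.
(F4): fails — 2R0 but no w with 2Rw and 0R²w.
(F5): condition met.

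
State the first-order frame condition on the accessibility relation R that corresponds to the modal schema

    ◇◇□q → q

∀x ∀y (xR²y → ∃w (yRw ∧ x = w))

This is a Sahlqvist (Geach-type) schema ◇^2□^1q → □^0◇^0q.
First-order correspondent: ∀x ∀y (xR²y → ∃w (yRw ∧ x = w)).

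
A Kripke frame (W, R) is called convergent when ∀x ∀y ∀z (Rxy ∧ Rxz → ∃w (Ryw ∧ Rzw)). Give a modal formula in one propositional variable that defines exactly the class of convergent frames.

A defining formula is ◇□q → □◇q (the .2 axiom).

◇□q → □◇q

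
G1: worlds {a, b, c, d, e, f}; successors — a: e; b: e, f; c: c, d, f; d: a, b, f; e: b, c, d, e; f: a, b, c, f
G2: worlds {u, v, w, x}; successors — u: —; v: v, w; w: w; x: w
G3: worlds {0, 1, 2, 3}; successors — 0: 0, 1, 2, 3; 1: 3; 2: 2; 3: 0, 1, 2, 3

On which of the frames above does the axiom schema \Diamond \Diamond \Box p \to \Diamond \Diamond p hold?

G2, G3

This is the axiom for a generalized confluence (Geach) condition; its first-order frame correspondent is \forall x \forall y (x R^2 y \to \exists w (yRw \wedge x R^2 w)).
G1: fails — cR²a but no w with aRw and cR²w.
G2: condition met.
G3: condition met.
Valid on: G2, G3.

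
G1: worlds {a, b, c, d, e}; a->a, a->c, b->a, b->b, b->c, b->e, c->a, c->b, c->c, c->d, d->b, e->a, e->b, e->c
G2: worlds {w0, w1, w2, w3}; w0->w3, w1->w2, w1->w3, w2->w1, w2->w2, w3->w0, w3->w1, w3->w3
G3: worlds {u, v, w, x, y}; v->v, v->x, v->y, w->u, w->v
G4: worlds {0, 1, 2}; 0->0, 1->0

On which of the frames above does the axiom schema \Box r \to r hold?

The schema corresponds to reflexivity: \forall x Rxx.
G1: fails — world d does not see itself.
G2: fails — world w0 does not see itself.
G3: fails — world u does not see itself.
G4: fails — world 1 does not see itself.
Valid on no frame.

none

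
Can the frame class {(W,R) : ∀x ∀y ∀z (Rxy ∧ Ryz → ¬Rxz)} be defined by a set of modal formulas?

No — not modally definable

If a class were modally definable it would be closed under surjective bounded morphisms (Goldblatt–Thomason).
The 3-cycle (worlds s,t,u with s→t→u→s) is intransitive. Mapping every world to a single reflexive point • is a surjective bounded morphism; the reflexive point is not intransitive (R••∧R•• but R••).
So no modal formula (or set of formulas) defines exactly the intransitive frames.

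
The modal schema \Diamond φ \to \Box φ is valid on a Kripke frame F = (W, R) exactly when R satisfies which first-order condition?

Suppose ◇φ→□φ is valid. Take Rxy, Rxz and set V(φ)={y}. Then ◇φ at x, so □φ at x, so φ at z, i.e. z=y.
The converse is a direct semantic check.
Frame condition: \forall x \forall y \forall z (Rxy \wedge Rxz \to y = z).

partial functionality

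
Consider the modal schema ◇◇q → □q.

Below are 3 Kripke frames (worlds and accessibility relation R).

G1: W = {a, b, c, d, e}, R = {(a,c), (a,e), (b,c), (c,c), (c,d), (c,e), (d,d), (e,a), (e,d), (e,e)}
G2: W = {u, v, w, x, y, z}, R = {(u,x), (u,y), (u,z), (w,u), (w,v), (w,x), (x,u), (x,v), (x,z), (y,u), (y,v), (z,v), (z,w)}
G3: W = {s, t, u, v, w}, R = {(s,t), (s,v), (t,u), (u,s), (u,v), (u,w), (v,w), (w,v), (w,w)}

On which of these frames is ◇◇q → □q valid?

none

The schema corresponds to a generalized confluence (Geach) condition: ∀x ∀y ∀z ((xR²y ∧ xRz) → ∃w (y = w ∧ z = w)).
G1: fails — aR²a, aRc but a ≠ c.
G2: fails — uR²u, uRx but u ≠ x.
G3: fails — sR²u, sRt but u ≠ t.
Valid on no frame.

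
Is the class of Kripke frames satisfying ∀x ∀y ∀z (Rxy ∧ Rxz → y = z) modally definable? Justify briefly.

Yes: it is partial functionality, defined by the CD schema ◇p → □p.
Suppose ◇p→□p is valid. Take Rxy, Rxz and set V(p)={y}. Then ◇p at x, so □p at x, so p at z, i.e. z=y.

Yes, by ◇p → □p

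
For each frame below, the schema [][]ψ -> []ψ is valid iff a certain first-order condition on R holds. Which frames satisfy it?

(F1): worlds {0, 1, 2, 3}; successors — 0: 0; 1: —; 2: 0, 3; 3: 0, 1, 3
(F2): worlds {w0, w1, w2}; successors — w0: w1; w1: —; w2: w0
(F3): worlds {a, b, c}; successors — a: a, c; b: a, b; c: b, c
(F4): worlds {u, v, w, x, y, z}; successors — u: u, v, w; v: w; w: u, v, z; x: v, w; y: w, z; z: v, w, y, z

Frame correspondent (Sahlqvist): forall x forall y (Rxy -> exists z (Rxz & Rzy)) — i.e. density.
(F1): satisfies the condition.
(F2): fails — Rw0w1 but no z with Rw0z and Rzw1.
(F3): satisfies the condition.
(F4): fails — Rvw but no t with Rvt and Rtw.
Valid on: (F1), (F3).

(F1), (F3)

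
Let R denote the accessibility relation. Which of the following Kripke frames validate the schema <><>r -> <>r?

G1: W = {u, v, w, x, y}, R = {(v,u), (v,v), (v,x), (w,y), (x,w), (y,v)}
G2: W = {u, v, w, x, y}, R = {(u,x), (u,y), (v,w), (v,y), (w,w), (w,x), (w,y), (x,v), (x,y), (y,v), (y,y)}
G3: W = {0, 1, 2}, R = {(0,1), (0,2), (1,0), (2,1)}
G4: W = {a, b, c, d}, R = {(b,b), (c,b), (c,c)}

The schema corresponds to transitivity: forall x forall y forall z (Rxy & Ryz -> Rxz).
G1: fails — Rxw and Rwy but not Rxy.
G2: fails — Rwx and Rxv but not Rwv.
G3: fails — R01 and R10 but not R00.
G4: satisfies the condition.
Valid on: G4.

G4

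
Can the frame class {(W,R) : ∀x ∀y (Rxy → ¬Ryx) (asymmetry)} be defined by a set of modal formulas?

If a class were modally definable it would be closed under surjective bounded morphisms (Goldblatt–Thomason).
The 3-cycle (worlds s,t,u with s→t→u→s) is asymmetric. Mapping every world to a single reflexive point • is a surjective bounded morphism, and the reflexive point is not asymmetric (R•• but asymmetry requires ¬R••).
So the class is not modally definable.

Not modally definable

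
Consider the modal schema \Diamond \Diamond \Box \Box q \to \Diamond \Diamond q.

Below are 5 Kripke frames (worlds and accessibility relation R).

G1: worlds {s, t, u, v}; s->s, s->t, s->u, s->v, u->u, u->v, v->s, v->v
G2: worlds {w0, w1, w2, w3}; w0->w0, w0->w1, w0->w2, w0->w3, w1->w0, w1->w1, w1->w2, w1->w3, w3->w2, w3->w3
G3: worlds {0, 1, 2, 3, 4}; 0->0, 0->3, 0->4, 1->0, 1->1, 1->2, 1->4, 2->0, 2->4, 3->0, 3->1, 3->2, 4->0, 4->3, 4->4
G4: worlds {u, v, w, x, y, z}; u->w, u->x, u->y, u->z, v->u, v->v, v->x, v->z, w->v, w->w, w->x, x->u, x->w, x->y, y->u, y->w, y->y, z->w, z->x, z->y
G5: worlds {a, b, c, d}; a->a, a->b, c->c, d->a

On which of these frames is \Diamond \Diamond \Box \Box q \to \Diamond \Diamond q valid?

This is the axiom for a generalized confluence (Geach) condition; its first-order frame correspondent is \forall x \forall y (x R^2 y \to \exists w (y R^2 w \wedge x R^2 w)).
G1: fails — sR²t but no w with tR²w and sR²w.
G2: fails — w0R²w2 but no w with w2R²w and w0R²w.
G3: holds.
G4: holds.
G5: fails — aR²b but no w with bR²w and aR²w.
Valid on: G3, G4.

G3, G4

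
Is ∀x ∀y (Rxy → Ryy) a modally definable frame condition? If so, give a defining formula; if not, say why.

The condition is shift-reflexivity. A defining modal formula is □(□r → r).
Suppose □(□r→r) is valid. Take Rxy and set V(r)={w : Ryw}. Then at y, □r holds; since □(□r→r) at x, □r→r at y, so r at y, i.e. Ryy.

Yes — defined by □(□r → r)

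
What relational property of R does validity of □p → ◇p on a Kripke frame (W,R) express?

Suppose □p→◇p is valid. At any x set V(p)=W. Then □p at x, so ◇p at x, so x has a successor.

Seriality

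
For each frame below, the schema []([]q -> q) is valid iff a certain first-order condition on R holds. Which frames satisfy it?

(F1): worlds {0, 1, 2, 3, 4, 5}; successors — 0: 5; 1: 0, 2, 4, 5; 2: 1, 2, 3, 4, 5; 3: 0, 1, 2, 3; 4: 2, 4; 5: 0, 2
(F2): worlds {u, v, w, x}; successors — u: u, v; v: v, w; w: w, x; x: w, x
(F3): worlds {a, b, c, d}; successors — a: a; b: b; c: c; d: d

(F2), (F3)

This is the axiom for shift-reflexivity; its first-order frame correspondent is forall x forall y (Rxy -> Ryy).
(F1): fails — R10 but not R00.
(F2): condition met.
(F3): condition met.
Valid on: (F2), (F3).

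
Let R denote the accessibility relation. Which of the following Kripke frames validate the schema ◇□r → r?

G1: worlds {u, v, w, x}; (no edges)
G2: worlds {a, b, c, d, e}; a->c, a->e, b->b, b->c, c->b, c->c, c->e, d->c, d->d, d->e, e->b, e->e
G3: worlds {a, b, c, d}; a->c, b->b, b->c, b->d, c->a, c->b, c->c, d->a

The schema corresponds to symmetry: ∀x ∀y (Rxy → Ryx).
G1: holds.
G2: fails — Rde but not Red.
G3: fails — Rda but not Rad.

G1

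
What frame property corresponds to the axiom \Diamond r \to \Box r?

This is the CD axiom.
Its frame correspondent is partial functionality — \forall x \forall y \forall z (Rxy \wedge Rxz \to y = z).

partial functionality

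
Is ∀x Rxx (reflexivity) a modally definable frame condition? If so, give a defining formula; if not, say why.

Yes — defined by □r → r

This is a Sahlqvist condition; the T axiom □r → r defines it.
Suppose □r→r is valid. At any x set V(r)={w : Rxw}. Then □r holds at x, so r holds at x, i.e. Rxx.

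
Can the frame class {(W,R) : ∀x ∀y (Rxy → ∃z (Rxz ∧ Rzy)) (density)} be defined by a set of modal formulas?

Yes — defined by □□r → □r

Yes: it is density, defined by the C4 schema □□r → □r.
Suppose □□r→□r is valid. Take Rxy and set V(r)={w : xR²w}. Then □□r at x, so □r at x, so r at y, i.e. ∃z(Rxz∧Rzy).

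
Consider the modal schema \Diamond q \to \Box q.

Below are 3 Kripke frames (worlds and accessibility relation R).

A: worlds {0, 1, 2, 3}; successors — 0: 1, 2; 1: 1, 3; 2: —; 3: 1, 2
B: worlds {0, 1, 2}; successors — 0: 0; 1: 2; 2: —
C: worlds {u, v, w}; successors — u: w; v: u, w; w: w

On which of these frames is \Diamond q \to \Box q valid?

This is the axiom for partial functionality; its first-order frame correspondent is \forall x \forall y \forall z (Rxy \wedge Rxz \to y = z).
A: fails — 0 sees both 1 and 2.
B: satisfies the condition.
C: fails — v sees both u and w.
Valid on: B.

B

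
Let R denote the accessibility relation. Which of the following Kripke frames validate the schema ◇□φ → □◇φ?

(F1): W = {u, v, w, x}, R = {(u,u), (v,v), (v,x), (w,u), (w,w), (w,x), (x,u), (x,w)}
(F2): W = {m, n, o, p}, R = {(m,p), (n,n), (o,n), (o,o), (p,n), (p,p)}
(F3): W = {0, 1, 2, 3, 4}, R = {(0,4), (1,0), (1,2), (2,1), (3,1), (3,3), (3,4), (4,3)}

(F2)

This is the axiom for convergence; its first-order frame correspondent is ∀x ∀y ∀z (Rxy ∧ Rxz → ∃w (Ryw ∧ Rzw)).
(F1): fails — Rvv and Rvx but v and x have no common successor.
(F2): condition met.
(F3): fails — R10 and R12 but 0 and 2 have no common successor.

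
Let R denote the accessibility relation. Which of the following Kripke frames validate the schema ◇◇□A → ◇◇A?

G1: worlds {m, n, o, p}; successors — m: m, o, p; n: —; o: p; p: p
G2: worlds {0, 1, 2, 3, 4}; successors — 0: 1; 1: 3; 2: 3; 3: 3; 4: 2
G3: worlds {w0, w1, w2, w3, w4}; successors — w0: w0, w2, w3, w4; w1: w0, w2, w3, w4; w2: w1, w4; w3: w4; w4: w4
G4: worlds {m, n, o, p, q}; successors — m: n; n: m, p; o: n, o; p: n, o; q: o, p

G1, G2, G3

Frame correspondent (Sahlqvist): ∀x ∀y (xR²y → ∃w (yRw ∧ xR²w)) — i.e. a generalized confluence (Geach) condition.
G1: ✓.
G2: ✓.
G3: ✓.
G4: fails — mR²m but no w with mRw and mR²w.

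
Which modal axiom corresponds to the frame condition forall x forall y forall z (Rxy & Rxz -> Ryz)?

A defining formula is ◇r → □◇r (the 5 axiom).
Suppose ◇r→□◇r is valid. Take Rxy, Rxz and set V(r)={y}. Then ◇r at x, so □◇r at x, so ◇r at z, so some w with Rzw has r; w=y, i.e. Rzy. By symmetry of the argument, Ryz.

◇r → □◇r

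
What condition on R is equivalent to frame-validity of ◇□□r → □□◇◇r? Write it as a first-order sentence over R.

This is a Sahlqvist (Geach-type) schema ◇^1□^2r → □^2◇^2r.
Minimal-valuation argument: fix x; take any y with xR^1y and any z with xR^2z. Set V(r) to the set of worlds R-reachable from y in exactly 2 steps. Then □^2r holds at y, so the antecedent holds at x; validity forces ◇^2r at z, giving a w with zR^2w and yR^2w.
First-order correspondent: ∀x ∀y ∀z ((xRy ∧ xR²z) → ∃w (yR²w ∧ zR²w)).

∀x ∀y ∀z ((xRy ∧ xR²z) → ∃w (yR²w ∧ zR²w))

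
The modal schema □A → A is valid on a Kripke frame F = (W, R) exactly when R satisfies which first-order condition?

This schema is the T axiom.
Its frame correspondent is reflexivity — ∀x Rxx.

reflexivity: ∀x Rxx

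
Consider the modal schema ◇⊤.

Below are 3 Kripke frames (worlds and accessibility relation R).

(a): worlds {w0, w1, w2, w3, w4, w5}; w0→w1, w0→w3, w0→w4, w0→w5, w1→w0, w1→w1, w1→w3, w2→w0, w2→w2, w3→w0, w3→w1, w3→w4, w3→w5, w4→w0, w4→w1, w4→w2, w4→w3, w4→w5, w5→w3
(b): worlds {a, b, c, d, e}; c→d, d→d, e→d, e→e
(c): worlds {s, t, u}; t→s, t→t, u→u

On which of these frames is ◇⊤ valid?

Frame correspondent (Sahlqvist): ∀x ∃y Rxy — i.e. seriality.
(a): holds.
(b): fails — world a has no successor.
(c): fails — world s has no successor.

(a)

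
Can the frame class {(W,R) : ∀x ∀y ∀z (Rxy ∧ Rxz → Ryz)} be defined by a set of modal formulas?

Yes — defined by ◇p → □◇p

This is a Sahlqvist condition; the 5 axiom ◇p → □◇p defines it.
Suppose ◇p→□◇p is valid. Take Rxy, Rxz and set V(p)={y}. Then ◇p at x, so □◇p at x, so ◇p at z, so some w with Rzw has p; w=y, i.e. Rzy. By symmetry of the argument, Ryz.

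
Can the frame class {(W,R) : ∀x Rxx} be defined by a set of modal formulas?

The condition is reflexivity. A defining modal formula is □r → r.

Yes, by □r → r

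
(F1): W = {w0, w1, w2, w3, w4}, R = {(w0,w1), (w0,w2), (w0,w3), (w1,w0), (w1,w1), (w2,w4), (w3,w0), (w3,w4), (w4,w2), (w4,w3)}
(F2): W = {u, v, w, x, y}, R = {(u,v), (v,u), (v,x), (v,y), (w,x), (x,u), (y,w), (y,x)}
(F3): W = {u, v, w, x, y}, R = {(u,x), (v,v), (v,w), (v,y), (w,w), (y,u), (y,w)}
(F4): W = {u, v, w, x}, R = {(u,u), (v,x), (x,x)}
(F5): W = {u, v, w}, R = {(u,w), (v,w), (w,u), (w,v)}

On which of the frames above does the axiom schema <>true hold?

(F1), (F2), (F5)

The schema corresponds to seriality: forall x exists y Rxy.
(F1): ✓.
(F2): ✓.
(F3): fails — world x has no successor.
(F4): fails — world w has no successor.
(F5): ✓.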